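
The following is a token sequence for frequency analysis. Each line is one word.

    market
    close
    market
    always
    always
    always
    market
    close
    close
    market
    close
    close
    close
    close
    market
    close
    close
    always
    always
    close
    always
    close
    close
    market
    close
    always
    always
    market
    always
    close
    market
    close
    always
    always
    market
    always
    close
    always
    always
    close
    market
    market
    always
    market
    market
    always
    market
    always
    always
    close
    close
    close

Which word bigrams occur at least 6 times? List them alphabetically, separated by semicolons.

Bigram counts meeting the condition (at least 6 times):
  always always: 7
  always close: 6
  close close: 8
  close market: 6
  market always: 6
  market close: 6

always always; always close; close close; close market; market always; market close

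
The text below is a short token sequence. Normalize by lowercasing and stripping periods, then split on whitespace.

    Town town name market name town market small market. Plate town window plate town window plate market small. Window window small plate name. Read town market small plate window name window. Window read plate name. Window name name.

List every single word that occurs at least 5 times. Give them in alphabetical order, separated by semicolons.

Unigram counts meeting the condition (at least 5 times):
  market: 5
  name: 7
  plate: 6
  town: 6
  window: 8

market; name; plate; town; window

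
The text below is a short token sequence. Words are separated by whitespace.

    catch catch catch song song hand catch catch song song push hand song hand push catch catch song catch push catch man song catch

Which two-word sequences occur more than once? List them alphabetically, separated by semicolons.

catch catch; catch song; push catch; song catch; song hand; song song

Bigram counts meeting the condition (more than once):
  catch catch: 4
  catch song: 3
  push catch: 2
  song catch: 2
  song hand: 2
  song song: 2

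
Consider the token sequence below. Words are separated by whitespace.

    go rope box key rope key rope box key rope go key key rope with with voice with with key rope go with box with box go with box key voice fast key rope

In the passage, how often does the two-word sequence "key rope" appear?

6

Scanning the 33 overlapping bigram windows for "key rope":
  position 4–5: key rope
  position 6–7: key rope
  position 9–10: key rope
  position 13–14: key rope
  position 20–21: key rope
  position 33–34: key rope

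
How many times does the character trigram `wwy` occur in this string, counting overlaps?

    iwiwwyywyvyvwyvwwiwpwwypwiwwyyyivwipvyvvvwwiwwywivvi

4

Sliding a length-3 window over the 52 characters (50 positions):
  position 4–6: wwy
  position 21–23: wwy
  position 27–29: wwy
  position 45–47: wwy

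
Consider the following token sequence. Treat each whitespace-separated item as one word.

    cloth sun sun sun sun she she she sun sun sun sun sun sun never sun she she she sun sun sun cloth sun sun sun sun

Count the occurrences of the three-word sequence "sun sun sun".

Scanning the 25 overlapping trigram windows for "sun sun sun":
  position 2–4: sun sun sun
  position 3–5: sun sun sun
  position 9–11: sun sun sun
  position 10–12: sun sun sun
  position 11–13: sun sun sun
  position 12–14: sun sun sun
  position 20–22: sun sun sun
  position 24–26: sun sun sun
  position 25–27: sun sun sun

9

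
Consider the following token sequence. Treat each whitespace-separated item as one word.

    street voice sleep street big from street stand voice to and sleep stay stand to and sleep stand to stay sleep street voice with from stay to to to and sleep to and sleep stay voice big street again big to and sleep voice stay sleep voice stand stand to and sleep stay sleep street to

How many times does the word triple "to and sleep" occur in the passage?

6

Scanning the 54 overlapping trigram windows for "to and sleep":
  position 10–12: to and sleep
  position 15–17: to and sleep
  position 29–31: to and sleep
  position 32–34: to and sleep
  position 41–43: to and sleep
  position 50–52: to and sleep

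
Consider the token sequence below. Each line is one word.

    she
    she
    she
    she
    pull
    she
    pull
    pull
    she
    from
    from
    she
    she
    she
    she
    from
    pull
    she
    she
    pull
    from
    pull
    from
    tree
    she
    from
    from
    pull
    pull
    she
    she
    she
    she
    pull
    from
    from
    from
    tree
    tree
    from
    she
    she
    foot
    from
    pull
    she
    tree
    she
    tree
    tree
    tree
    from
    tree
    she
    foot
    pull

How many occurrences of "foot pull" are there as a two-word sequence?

Scanning the 55 overlapping bigram windows for "foot pull":
  position 55–56: foot pull

1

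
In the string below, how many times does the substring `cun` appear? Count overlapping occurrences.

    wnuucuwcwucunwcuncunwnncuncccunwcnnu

Sliding a length-3 window over the 36 characters (34 positions):
  position 11–13: cun
  position 15–17: cun
  position 18–20: cun
  position 24–26: cun
  position 29–31: cun

5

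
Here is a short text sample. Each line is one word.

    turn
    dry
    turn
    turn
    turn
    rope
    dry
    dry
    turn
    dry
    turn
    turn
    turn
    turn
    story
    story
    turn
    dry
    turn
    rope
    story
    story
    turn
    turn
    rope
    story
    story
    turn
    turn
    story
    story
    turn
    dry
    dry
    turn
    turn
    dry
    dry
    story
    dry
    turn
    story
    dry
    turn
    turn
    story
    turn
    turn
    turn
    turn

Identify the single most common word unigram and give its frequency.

Unigram frequencies (highest first):
  turn: 25
  dry: 11
  story: 11
  rope: 3

"turn", 25 times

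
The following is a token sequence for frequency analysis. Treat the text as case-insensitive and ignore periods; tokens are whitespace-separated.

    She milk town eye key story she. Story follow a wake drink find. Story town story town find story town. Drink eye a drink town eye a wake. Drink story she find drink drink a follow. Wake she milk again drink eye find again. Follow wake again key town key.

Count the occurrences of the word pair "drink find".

1

Scanning the 49 overlapping bigram windows for "drink find":
  position 12–13: drink find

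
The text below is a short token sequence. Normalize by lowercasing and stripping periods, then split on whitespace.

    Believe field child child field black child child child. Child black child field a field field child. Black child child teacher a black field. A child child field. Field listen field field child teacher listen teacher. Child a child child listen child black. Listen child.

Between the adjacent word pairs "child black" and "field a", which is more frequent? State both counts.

"child black" (3 vs 2)

"child black": 3 occurrences
"field a": 2 occurrences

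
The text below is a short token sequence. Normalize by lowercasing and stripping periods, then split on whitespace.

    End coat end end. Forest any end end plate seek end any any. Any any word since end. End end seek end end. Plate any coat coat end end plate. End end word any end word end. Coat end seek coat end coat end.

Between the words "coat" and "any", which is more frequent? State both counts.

"any" (7 vs 6)

"coat": 6 occurrences
"any": 7 occurrences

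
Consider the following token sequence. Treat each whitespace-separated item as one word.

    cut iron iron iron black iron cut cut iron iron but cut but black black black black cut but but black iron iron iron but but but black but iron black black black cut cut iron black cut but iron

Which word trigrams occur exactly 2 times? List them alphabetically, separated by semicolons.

Trigram counts meeting the condition (exactly 2 times):
  black black cut: 2
  black cut but: 2
  but but black: 2
  cut cut iron: 2
  cut iron iron: 2
  iron iron but: 2
  iron iron iron: 2

black black cut; black cut but; but but black; cut cut iron; cut iron iron; iron iron but; iron iron iron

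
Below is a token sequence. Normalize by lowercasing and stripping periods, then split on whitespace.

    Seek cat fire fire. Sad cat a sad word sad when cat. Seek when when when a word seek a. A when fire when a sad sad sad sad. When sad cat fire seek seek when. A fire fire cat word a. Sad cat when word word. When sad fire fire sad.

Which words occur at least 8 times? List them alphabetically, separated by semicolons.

fire; sad; when

Unigram counts meeting the condition (at least 8 times):
  fire: 8
  sad: 11
  when: 10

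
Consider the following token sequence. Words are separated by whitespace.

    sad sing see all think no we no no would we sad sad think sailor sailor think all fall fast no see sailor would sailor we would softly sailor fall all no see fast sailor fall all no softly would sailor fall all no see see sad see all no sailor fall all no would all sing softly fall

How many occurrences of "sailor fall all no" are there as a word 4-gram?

Scanning the 56 overlapping 4-gram windows for "sailor fall all no":
  position 29–32: sailor fall all no
  position 35–38: sailor fall all no
  position 41–44: sailor fall all no
  position 51–54: sailor fall all no

4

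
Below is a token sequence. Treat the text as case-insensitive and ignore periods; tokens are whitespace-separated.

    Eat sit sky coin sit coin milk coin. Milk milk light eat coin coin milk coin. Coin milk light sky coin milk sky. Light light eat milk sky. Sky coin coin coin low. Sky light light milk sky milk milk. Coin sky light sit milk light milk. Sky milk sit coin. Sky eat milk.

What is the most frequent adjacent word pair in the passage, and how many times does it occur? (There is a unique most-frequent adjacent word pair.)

"coin milk", 5 times

Bigram frequencies (highest first):
  coin milk: 5
  coin coin: 4
  milk sky: 4
  sky coin: 3
  milk coin: 3
  milk light: 3
  … (21 more, each ≤ 3)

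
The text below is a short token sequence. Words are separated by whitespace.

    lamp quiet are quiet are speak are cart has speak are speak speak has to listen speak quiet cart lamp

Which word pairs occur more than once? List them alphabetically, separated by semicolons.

are speak; quiet are; speak are

Bigram counts meeting the condition (more than once):
  are speak: 2
  quiet are: 2
  speak are: 2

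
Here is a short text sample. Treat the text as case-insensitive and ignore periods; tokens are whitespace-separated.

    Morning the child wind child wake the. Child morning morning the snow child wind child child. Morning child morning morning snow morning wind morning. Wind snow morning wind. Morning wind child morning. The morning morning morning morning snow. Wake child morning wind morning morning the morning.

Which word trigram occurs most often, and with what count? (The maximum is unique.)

Trigram frequencies (highest first):
  morning wind morning: 3
  child wind child: 2
  child morning morning: 2
  morning morning the: 2
  morning morning snow: 2
  snow morning wind: 2
  … (28 more, each ≤ 2)

"morning wind morning", 3 times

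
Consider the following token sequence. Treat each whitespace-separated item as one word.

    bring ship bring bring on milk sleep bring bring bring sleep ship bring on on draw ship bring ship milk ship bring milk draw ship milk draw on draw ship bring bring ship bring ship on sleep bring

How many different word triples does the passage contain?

38 tokens → 36 trigram windows in total.
Repeated trigrams (each contributes count−1 duplicates):
  bring ship bring: 2
  draw ship bring: 2
  on draw ship: 2
  ship bring bring: 2
  ship bring ship: 2
5 duplicate windows → 36 − 5 = 31 distinct.

31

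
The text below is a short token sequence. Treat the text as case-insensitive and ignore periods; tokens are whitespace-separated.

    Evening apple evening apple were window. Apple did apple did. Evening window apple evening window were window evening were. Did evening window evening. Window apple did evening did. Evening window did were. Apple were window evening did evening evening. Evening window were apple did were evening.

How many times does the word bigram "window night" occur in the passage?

0

Scanning the 45 overlapping bigram windows for "window night":
  (none found)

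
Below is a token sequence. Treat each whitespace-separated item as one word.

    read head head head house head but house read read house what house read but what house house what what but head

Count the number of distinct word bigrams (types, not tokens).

17

22 tokens → 21 bigram windows in total.
Repeated bigrams (each contributes count−1 duplicates):
  head head: 2
  house read: 2
  house what: 2
  what house: 2
4 duplicate windows → 21 − 4 = 17 distinct.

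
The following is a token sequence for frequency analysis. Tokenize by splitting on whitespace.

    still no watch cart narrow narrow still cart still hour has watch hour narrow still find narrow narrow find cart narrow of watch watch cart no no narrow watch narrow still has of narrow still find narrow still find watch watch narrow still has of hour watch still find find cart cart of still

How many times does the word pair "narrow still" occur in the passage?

Scanning the 53 overlapping bigram windows for "narrow still":
  position 6–7: narrow still
  position 14–15: narrow still
  position 30–31: narrow still
  position 34–35: narrow still
  position 37–38: narrow still
  position 42–43: narrow still

6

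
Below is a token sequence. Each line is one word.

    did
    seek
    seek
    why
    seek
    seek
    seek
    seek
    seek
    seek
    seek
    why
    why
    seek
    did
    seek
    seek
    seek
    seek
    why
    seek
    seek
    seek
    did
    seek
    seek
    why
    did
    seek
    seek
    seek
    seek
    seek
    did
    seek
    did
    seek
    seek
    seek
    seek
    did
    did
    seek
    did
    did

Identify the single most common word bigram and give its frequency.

Bigram frequencies (highest first):
  seek seek: 20
  did seek: 7
  seek did: 6
  seek why: 4
  why seek: 3
  did did: 2
  … (2 more, each ≤ 1)

"seek seek", 20 times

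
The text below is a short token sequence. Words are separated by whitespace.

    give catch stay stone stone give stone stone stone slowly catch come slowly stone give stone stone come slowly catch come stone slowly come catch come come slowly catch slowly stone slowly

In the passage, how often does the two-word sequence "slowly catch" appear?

Scanning the 31 overlapping bigram windows for "slowly catch":
  position 10–11: slowly catch
  position 19–20: slowly catch
  position 28–29: slowly catch

3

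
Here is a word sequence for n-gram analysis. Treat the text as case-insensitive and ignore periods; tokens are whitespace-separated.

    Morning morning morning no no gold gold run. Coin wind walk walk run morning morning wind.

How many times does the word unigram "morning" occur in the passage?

5

Scanning the 16 tokens for "morning":
  position 1: morning
  position 2: morning
  position 3: morning
  position 14: morning
  position 15: morning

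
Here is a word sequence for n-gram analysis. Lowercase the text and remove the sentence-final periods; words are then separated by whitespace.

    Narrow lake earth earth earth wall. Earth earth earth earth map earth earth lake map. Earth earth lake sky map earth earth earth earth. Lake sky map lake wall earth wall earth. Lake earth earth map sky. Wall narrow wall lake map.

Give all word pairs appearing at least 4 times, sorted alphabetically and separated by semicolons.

Bigram counts meeting the condition (at least 4 times):
  earth earth: 11
  earth lake: 4

earth earth; earth lake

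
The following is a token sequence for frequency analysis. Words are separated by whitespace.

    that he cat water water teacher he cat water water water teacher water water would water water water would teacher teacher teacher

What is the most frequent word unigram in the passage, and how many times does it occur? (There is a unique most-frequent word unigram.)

Unigram frequencies (highest first):
  water: 10
  teacher: 5
  he: 2
  cat: 2
  would: 2
  that: 1

"water", 10 times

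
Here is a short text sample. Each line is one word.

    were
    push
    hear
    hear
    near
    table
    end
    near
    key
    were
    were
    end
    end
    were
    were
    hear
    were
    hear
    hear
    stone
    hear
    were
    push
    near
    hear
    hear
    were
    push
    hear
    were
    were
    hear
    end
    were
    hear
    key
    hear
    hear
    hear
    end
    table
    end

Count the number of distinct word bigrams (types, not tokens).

23

42 tokens → 41 bigram windows in total.
Repeated bigrams (each contributes count−1 duplicates):
  hear hear: 5
  hear were: 4
  were hear: 4
  were push: 3
  were were: 3
  end were: 2
  hear end: 2
  push hear: 2
  … (1 more repeated)
18 duplicate windows → 41 − 18 = 23 distinct.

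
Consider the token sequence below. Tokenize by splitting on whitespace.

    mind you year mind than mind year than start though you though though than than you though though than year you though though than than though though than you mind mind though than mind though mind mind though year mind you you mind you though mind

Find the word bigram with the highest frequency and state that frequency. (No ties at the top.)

"though than", 5 times

Bigram frequencies (highest first):
  though than: 5
  you though: 4
  though though: 4
  mind you: 3
  mind though: 3
  year mind: 2
  … (18 more, each ≤ 2)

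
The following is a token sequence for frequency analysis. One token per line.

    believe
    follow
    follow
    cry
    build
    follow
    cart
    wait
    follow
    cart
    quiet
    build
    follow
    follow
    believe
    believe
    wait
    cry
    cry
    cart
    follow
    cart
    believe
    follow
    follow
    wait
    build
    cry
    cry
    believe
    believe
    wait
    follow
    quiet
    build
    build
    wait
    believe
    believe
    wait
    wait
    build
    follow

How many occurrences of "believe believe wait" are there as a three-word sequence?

Scanning the 41 overlapping trigram windows for "believe believe wait":
  position 15–17: believe believe wait
  position 30–32: believe believe wait
  position 38–40: believe believe wait

3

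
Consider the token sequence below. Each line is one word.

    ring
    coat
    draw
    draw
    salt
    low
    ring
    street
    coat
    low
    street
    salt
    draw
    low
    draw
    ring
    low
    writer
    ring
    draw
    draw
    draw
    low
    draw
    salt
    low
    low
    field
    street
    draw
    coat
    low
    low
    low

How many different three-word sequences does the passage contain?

30

34 tokens → 32 trigram windows in total.
Repeated trigrams (each contributes count−1 duplicates):
  draw low draw: 2
  draw salt low: 2
2 duplicate windows → 32 − 2 = 30 distinct.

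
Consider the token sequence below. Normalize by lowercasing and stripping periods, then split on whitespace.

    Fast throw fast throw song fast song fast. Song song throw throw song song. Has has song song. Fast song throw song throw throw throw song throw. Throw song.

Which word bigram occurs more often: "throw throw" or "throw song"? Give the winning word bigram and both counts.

"throw throw": 4 occurrences
"throw song": 5 occurrences

"throw song" (5 vs 4)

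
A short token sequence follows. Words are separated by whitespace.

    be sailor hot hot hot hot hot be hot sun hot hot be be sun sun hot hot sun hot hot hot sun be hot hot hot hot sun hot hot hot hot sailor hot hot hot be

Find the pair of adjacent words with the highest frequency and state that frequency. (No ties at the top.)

Bigram frequencies (highest first):
  hot hot: 16
  hot sun: 4
  sun hot: 4
  hot be: 3
  sailor hot: 2
  be hot: 2
  … (6 more, each ≤ 1)

"hot hot", 16 times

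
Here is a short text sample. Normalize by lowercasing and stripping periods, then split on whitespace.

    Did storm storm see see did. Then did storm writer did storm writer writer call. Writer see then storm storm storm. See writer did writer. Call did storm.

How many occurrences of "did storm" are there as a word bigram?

Scanning the 27 overlapping bigram windows for "did storm":
  position 1–2: did storm
  position 8–9: did storm
  position 11–12: did storm
  position 27–28: did storm

4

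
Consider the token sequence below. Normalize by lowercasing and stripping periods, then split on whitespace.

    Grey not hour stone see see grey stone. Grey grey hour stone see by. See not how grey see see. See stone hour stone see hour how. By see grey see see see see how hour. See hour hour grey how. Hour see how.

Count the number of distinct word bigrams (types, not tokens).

27

44 tokens → 43 bigram windows in total.
Repeated bigrams (each contributes count−1 duplicates):
  see see: 6
  hour stone: 3
  stone see: 3
  by see: 2
  grey see: 2
  hour see: 2
  how hour: 2
  see grey: 2
  … (2 more repeated)
16 duplicate windows → 43 − 16 = 27 distinct.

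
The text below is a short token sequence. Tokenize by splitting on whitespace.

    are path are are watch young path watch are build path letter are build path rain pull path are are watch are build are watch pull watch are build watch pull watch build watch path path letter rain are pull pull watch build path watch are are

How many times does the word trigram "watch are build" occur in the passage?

Scanning the 45 overlapping trigram windows for "watch are build":
  position 8–10: watch are build
  position 21–23: watch are build
  position 27–29: watch are build

3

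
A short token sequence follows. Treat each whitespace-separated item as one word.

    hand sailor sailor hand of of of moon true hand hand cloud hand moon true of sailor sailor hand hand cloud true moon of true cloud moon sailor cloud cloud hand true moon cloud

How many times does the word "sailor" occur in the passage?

Scanning the 34 tokens for "sailor":
  position 2: sailor
  position 3: sailor
  position 17: sailor
  position 18: sailor
  position 28: sailor

5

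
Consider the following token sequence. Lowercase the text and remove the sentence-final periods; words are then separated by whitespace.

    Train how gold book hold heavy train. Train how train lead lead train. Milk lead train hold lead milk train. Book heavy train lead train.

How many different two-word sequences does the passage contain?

25 tokens → 24 bigram windows in total.
Repeated bigrams (each contributes count−1 duplicates):
  lead train: 3
  heavy train: 2
  train how: 2
  train lead: 2
5 duplicate windows → 24 − 5 = 19 distinct.

19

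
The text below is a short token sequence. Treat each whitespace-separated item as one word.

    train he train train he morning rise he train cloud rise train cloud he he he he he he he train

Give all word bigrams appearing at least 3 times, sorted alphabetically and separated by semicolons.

Bigram counts meeting the condition (at least 3 times):
  he he: 6
  he train: 3

he he; he train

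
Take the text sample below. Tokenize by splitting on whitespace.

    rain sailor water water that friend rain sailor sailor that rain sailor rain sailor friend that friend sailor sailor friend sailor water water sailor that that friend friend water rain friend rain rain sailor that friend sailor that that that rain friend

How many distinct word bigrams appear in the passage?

20

42 tokens → 41 bigram windows in total.
Repeated bigrams (each contributes count−1 duplicates):
  rain sailor: 5
  sailor that: 4
  that friend: 4
  friend sailor: 3
  that that: 3
  friend rain: 2
  rain friend: 2
  sailor friend: 2
  … (4 more repeated)
21 duplicate windows → 41 − 21 = 20 distinct.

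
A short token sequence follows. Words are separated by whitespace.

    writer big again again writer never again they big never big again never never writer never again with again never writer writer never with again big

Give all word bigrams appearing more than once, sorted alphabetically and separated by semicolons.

again never; big again; never again; never writer; with again; writer never

Bigram counts meeting the condition (more than once):
  again never: 2
  big again: 2
  never again: 2
  never writer: 2
  with again: 2
  writer never: 3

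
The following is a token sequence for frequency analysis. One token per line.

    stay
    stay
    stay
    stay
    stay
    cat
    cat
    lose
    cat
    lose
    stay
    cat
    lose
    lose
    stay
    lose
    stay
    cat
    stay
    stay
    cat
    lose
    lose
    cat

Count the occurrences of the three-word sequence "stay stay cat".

2

Scanning the 22 overlapping trigram windows for "stay stay cat":
  position 4–6: stay stay cat
  position 19–21: stay stay cat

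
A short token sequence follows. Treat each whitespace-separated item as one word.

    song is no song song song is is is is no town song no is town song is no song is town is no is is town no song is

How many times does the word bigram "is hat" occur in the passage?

Scanning the 29 overlapping bigram windows for "is hat":
  (none found)

0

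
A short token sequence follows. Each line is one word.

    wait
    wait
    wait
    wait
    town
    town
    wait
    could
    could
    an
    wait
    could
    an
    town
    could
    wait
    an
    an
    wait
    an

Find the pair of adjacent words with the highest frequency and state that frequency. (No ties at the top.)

"wait wait", 3 times

Bigram frequencies (highest first):
  wait wait: 3
  wait could: 2
  could an: 2
  an wait: 2
  wait an: 2
  wait town: 1
  … (7 more, each ≤ 1)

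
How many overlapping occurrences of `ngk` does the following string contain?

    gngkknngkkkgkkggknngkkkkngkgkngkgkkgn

Sliding a length-3 window over the 37 characters (35 positions):
  position 2–4: ngk
  position 7–9: ngk
  position 19–21: ngk
  position 25–27: ngk
  position 30–32: ngk

5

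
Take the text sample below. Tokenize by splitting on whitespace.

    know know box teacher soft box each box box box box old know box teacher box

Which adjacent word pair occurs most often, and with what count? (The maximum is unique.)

Bigram frequencies (highest first):
  box box: 3
  know box: 2
  box teacher: 2
  know know: 1
  teacher soft: 1
  soft box: 1
  … (5 more, each ≤ 1)

"box box", 3 times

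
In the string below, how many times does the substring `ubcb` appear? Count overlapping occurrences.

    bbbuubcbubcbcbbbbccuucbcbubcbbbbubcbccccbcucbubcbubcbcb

6

Sliding a length-4 window over the 55 characters (52 positions):
  position 5–8: ubcb
  position 9–12: ubcb
  position 26–29: ubcb
  position 33–36: ubcb
  position 46–49: ubcb
  position 50–53: ubcb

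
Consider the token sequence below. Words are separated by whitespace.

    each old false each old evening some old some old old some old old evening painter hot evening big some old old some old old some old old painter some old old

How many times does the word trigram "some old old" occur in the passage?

Scanning the 30 overlapping trigram windows for "some old old":
  position 9–11: some old old
  position 12–14: some old old
  position 20–22: some old old
  position 23–25: some old old
  position 26–28: some old old
  position 30–32: some old old

6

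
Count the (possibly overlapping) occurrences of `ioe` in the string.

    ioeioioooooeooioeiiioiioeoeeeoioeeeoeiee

Sliding a length-3 window over the 40 characters (38 positions):
  position 1–3: ioe
  position 15–17: ioe
  position 23–25: ioe
  position 31–33: ioe

4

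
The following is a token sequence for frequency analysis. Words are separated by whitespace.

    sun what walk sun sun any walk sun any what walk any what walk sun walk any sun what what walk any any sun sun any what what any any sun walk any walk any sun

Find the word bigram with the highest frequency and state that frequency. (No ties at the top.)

"walk any", 5 times

Bigram frequencies (highest first):
  walk any: 5
  what walk: 4
  any sun: 4
  walk sun: 3
  sun any: 3
  any what: 3
  … (7 more, each ≤ 2)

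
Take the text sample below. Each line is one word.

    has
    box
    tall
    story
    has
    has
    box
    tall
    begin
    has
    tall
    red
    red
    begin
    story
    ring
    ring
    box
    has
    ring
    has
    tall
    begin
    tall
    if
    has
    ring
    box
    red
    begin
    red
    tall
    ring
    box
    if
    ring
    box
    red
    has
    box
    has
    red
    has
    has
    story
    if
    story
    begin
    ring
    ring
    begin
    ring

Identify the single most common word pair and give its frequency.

"ring box", 4 times

Bigram frequencies (highest first):
  ring box: 4
  has box: 3
  box tall: 2
  has has: 2
  tall begin: 2
  has tall: 2
  … (29 more, each ≤ 2)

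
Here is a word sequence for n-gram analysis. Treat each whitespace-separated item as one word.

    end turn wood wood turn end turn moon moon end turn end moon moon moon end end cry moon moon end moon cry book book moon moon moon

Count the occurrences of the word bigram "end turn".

3

Scanning the 27 overlapping bigram windows for "end turn":
  position 1–2: end turn
  position 6–7: end turn
  position 10–11: end turn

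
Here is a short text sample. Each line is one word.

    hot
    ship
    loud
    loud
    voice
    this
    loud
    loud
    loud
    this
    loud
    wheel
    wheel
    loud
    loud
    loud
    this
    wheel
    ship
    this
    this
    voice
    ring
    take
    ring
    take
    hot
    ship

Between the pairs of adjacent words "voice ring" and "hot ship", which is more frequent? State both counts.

"hot ship" (2 vs 1)

"voice ring": 1 occurrence
"hot ship": 2 occurrences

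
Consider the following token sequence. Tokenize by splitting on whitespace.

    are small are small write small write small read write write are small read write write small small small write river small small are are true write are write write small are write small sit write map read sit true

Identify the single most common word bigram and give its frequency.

Bigram frequencies (highest first):
  write small: 5
  are small: 3
  small are: 3
  small write: 3
  write write: 3
  small small: 3
  … (15 more, each ≤ 2)

"write small", 5 times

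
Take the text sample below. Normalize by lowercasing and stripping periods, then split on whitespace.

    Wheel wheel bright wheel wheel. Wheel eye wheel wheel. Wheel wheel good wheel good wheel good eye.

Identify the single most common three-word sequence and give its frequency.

Trigram frequencies (highest first):
  wheel wheel wheel: 3
  wheel good wheel: 2
  good wheel good: 2
  wheel wheel bright: 1
  wheel bright wheel: 1
  bright wheel wheel: 1
  … (5 more, each ≤ 1)

"wheel wheel wheel", 3 times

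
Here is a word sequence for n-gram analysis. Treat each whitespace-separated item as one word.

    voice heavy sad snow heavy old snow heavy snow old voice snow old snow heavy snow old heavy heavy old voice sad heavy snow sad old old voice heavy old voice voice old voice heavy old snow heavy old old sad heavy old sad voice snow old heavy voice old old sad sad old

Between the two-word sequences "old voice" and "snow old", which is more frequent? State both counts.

"old voice" (5 vs 4)

"old voice": 5 occurrences
"snow old": 4 occurrences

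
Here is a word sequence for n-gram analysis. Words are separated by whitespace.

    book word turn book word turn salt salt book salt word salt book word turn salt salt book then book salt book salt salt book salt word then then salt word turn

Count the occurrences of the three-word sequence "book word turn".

Scanning the 30 overlapping trigram windows for "book word turn":
  position 1–3: book word turn
  position 4–6: book word turn
  position 13–15: book word turn

3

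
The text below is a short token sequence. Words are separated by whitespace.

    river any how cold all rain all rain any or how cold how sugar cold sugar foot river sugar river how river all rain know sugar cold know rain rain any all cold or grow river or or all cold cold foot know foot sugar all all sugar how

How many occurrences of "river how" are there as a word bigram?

1

Scanning the 48 overlapping bigram windows for "river how":
  position 20–21: river how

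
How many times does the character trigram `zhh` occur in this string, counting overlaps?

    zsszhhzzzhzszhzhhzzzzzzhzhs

Sliding a length-3 window over the 27 characters (25 positions):
  position 4–6: zhh
  position 15–17: zhh

2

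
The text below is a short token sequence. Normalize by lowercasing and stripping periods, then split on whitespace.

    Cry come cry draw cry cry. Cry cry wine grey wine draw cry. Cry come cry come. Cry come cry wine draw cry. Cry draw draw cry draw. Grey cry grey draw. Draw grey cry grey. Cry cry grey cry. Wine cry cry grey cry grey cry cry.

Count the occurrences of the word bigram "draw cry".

4

Scanning the 47 overlapping bigram windows for "draw cry":
  position 4–5: draw cry
  position 12–13: draw cry
  position 22–23: draw cry
  position 26–27: draw cry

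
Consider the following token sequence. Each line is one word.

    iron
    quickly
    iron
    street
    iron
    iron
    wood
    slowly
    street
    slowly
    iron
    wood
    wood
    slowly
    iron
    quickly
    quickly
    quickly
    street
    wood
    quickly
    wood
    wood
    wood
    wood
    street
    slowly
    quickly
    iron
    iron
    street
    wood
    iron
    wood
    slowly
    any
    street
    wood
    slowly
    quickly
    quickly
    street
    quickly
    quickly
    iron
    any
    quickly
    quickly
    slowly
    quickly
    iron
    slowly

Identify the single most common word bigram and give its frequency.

"quickly quickly", 5 times

Bigram frequencies (highest first):
  quickly quickly: 5
  quickly iron: 4
  wood slowly: 4
  wood wood: 4
  iron wood: 3
  street wood: 3
  … (20 more, each ≤ 3)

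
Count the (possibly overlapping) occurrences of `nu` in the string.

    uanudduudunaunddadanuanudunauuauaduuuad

Sliding a length-2 window over the 39 characters (38 positions):
  position 3–4: nu
  position 20–21: nu
  position 23–24: nu

3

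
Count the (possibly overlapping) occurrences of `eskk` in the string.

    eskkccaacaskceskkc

2

Sliding a length-4 window over the 18 characters (15 positions):
  position 1–4: eskk
  position 14–17: eskk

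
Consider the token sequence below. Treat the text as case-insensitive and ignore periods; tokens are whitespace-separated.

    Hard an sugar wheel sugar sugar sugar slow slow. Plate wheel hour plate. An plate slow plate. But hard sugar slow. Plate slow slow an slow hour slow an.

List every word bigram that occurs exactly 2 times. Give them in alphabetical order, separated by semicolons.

plate slow; slow an; slow slow; sugar slow; sugar sugar

Bigram counts meeting the condition (exactly 2 times):
  plate slow: 2
  slow an: 2
  slow slow: 2
  sugar slow: 2
  sugar sugar: 2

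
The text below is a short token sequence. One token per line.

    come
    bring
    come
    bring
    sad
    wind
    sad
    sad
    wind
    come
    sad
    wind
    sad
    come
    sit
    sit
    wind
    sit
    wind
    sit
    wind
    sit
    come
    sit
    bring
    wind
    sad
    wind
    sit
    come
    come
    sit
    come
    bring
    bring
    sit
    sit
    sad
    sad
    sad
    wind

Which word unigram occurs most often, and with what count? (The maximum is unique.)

"sit", 10 times

Unigram frequencies (highest first):
  sit: 10
  sad: 9
  wind: 9
  come: 8
  bring: 5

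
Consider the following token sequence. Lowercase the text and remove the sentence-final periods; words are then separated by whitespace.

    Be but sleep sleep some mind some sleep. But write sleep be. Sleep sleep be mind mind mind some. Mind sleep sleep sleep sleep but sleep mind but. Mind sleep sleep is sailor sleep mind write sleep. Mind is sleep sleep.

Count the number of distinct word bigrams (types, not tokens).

41 tokens → 40 bigram windows in total.
Repeated bigrams (each contributes count−1 duplicates):
  sleep sleep: 7
  sleep mind: 3
  but sleep: 2
  mind mind: 2
  mind sleep: 2
  mind some: 2
  sleep be: 2
  sleep but: 2
  … (2 more repeated)
16 duplicate windows → 40 − 16 = 24 distinct.

24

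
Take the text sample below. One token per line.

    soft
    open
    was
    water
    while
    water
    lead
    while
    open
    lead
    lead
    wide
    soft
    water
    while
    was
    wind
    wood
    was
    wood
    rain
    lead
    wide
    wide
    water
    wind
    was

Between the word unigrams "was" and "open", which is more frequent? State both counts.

"was" (4 vs 2)

"was": 4 occurrences
"open": 2 occurrences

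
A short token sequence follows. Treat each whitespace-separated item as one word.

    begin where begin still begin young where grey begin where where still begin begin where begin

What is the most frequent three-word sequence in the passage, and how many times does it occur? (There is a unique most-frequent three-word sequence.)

"begin where begin", 2 times

Trigram frequencies (highest first):
  begin where begin: 2
  where begin still: 1
  begin still begin: 1
  still begin young: 1
  begin young where: 1
  young where grey: 1
  … (7 more, each ≤ 1)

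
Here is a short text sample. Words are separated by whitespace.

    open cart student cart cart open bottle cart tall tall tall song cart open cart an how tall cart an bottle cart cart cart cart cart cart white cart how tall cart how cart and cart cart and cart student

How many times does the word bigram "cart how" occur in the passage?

2

Scanning the 39 overlapping bigram windows for "cart how":
  position 29–30: cart how
  position 32–33: cart how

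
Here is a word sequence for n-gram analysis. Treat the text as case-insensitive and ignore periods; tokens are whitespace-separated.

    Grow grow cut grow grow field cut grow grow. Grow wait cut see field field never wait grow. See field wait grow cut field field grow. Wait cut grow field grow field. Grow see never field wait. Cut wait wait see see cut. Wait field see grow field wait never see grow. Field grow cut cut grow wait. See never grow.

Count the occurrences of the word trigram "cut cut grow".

Scanning the 59 overlapping trigram windows for "cut cut grow":
  position 55–57: cut cut grow

1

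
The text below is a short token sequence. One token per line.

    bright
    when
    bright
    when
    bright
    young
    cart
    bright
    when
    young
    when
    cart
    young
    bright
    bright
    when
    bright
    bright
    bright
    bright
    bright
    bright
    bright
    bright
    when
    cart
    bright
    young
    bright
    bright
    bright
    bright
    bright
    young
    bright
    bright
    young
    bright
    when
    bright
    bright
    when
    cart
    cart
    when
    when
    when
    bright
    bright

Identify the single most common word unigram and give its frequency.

"bright", 27 times

Unigram frequencies (highest first):
  bright: 27
  when: 11
  young: 6
  cart: 5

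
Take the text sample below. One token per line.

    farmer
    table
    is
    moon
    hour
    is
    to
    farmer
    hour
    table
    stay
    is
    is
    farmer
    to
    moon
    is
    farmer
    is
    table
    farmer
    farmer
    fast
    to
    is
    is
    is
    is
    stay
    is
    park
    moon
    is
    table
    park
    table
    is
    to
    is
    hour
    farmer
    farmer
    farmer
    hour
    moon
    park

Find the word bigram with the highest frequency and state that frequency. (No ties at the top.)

Bigram frequencies (highest first):
  is is: 4
  farmer farmer: 3
  table is: 2
  is to: 2
  farmer hour: 2
  stay is: 2
  … (26 more, each ≤ 2)

"is is", 4 times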